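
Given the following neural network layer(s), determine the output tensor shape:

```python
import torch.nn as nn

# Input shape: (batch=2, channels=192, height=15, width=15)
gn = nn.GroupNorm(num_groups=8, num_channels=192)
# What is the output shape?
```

Input: (2, 192, 15, 15) -> Output: (2, 192, 15, 15)

Answer: (2, 192, 15, 15)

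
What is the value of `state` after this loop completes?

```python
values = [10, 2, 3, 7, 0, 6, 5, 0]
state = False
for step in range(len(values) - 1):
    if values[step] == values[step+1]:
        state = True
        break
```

Check consecutive duplicates in [10, 2, 3, 7, 0, 6, 5, 0]
`state` takes the values: False

Answer: False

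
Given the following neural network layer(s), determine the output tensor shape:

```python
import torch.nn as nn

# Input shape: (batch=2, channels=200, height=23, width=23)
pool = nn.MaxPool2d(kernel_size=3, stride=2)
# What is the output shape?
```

Input: (2, 200, 23, 23) -> Output: (2, 200, 11, 11)

Answer: (2, 200, 11, 11)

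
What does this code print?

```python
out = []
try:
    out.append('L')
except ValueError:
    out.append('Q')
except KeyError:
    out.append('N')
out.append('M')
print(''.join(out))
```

Execution trace: 'L' (try body, no exception) → 'M' (after the try/except). Output: LM

Answer: LM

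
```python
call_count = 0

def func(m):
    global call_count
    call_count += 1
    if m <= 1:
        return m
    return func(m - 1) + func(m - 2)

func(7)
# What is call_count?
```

Calls(m) = 1 + Calls(m-1) + Calls(m-2); Calls(0)=Calls(1)=1. For m=7 this gives 41.

Answer: 41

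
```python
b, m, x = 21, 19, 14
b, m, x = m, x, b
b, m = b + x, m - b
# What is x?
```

Trace:
`b, m, x = 21, 19, 14` → b = 21; m = 19; x = 14
`b, m, x = m, x, b` → b = 19; m = 14; x = 21
`b, m = b + x, m - b` → b = 40; m = -5
So x = 21

Answer: 21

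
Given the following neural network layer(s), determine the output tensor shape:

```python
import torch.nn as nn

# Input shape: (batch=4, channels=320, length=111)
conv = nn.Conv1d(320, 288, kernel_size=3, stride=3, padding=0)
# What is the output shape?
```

Input: (4, 320, 111) -> Output: (4, 288, 37)

Answer: (4, 288, 37)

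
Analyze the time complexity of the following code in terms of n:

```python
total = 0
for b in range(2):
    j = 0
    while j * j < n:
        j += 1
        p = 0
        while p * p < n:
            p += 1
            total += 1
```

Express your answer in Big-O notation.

Each loop level contributes: 1 × √n × √n. Multiplying the contributions gives O(n).

Answer: O(n)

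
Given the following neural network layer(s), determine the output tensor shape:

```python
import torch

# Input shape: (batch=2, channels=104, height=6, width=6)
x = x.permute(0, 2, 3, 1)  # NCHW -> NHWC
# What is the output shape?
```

Input: (2, 104, 6, 6) -> Output: (2, 6, 6, 104)

Answer: (2, 6, 6, 104)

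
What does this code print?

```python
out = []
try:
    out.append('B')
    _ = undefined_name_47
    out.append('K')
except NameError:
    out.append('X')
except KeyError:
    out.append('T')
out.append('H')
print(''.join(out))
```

Execution trace: 'B' (try body) → 'X' (except NameError) → 'H' (after the try/except). Output: BXH

Answer: BXH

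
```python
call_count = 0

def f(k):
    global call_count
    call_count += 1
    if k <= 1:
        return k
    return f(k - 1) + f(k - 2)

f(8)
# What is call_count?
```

Calls(k) = 1 + Calls(k-1) + Calls(k-2); Calls(0)=Calls(1)=1. For k=8 this gives 67.

Answer: 67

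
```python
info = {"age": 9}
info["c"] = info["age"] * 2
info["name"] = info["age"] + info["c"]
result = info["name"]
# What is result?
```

Trace:
`info = {"age": 9}` → info = {'age': 9}
`info["c"] = info["age"] * 2` → info = {'age': 9, 'c': 18}
`info["name"] = info["age"] + info["c"]` → info = {'age': 9, 'c': 18, 'name': 27}
`result = info["name"]` → result = 27
So result = 27

Answer: 27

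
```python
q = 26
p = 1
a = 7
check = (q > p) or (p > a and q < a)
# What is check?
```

Trace:
`q = 26` → q = 26
`p = 1` → p = 1
`a = 7` → a = 7
`check = (q > p) or (p > a and q < a)` → check = True
So check = True

Answer: True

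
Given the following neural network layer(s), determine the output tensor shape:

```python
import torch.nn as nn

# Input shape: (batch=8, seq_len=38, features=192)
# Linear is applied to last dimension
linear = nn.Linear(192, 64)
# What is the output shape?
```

Input: (8, 38, 192) -> Output: (8, 38, 64)

Answer: (8, 38, 64)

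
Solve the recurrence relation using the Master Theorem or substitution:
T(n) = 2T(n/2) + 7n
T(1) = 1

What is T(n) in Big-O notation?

By Master Theorem: a=2, b=2, f(n)=7n. Since log_2(2) = 1 and f(n) = Θ(n^1), Case 2 applies. T(n) = O(n log n).

Answer: O(n log n)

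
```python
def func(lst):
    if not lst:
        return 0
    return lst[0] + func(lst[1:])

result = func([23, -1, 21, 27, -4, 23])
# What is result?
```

23 + (-1) + 21 + 27 + (-4) + 23 + 0 = 89

Answer: 89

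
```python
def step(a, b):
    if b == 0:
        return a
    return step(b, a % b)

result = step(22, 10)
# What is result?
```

step(22, 10) -> step(10, 2) -> step(2, 0) -> 2

Answer: 2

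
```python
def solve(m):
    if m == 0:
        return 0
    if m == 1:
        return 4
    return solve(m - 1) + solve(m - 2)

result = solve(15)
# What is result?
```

Build up from base cases: solve(0)=0, solve(1)=4, solve(2)=4, solve(3)=8, solve(4)=12, solve(5)=20, solve(6)=32, ..., solve(15)=2440

Answer: 2440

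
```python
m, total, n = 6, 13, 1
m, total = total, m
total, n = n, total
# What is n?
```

Trace:
`m, total, n = 6, 13, 1` → m = 6; total = 13; n = 1
`m, total = total, m` → m = 13; total = 6
`total, n = n, total` → total = 1; n = 6
So n = 6

Answer: 6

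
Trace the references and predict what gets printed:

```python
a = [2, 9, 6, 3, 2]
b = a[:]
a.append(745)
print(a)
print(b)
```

Key concept: slice [:] creates copy.
Step by step:
`a = [2, 9, 6, 3, 2]` → a = [2, 9, 6, 3, 2]
`b = a[:]` → b = [2, 9, 6, 3, 2]
`a.append(745)` → a = [2, 9, 6, 3, 2, 745]
`print(a)` → prints [2, 9, 6, 3, 2, 745]
`print(b)` → prints [2, 9, 6, 3, 2]

Answer:
[2, 9, 6, 3, 2, 745]
[2, 9, 6, 3, 2]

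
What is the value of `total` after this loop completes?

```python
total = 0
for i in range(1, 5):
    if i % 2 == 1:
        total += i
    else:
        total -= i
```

Add odd, subtract even
`total` takes the values: 0 → 1 → -1 → 2 → -2

Answer: -2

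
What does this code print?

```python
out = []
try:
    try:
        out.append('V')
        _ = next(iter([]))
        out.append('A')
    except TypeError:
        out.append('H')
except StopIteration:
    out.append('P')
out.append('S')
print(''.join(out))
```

Execution trace: 'V' (try body) → 'P' (outer except StopIteration) → 'S' (after the try/except). Output: VPS

Answer: VPS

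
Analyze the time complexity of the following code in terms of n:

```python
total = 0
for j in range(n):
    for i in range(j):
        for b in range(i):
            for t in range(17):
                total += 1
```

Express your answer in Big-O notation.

Each loop level contributes: n × n × n × 1. Multiplying the contributions gives O(n^3).

Answer: O(n^3)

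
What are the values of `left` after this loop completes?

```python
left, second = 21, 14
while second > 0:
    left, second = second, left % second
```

GCD of 21 and 14
`left` takes the values: 21 → 14 → 7

Answer: 7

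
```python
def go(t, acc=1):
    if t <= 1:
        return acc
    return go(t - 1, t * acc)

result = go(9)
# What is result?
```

Accumulator trace (n, acc): (9, 1) -> (8, 9) -> (7, 72) -> (6, 504) -> (5, 3024) -> (4, 15120) -> (3, 60480) -> (2, 181440) -> (1, 362880) -> return 362880

Answer: 362880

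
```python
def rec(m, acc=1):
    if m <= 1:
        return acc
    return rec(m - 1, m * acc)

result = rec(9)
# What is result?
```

Accumulator trace (n, acc): (9, 1) -> (8, 9) -> (7, 72) -> (6, 504) -> (5, 3024) -> (4, 15120) -> (3, 60480) -> (2, 181440) -> (1, 362880) -> return 362880

Answer: 362880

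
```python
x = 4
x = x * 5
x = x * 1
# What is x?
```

Trace:
`x = 4` → x = 4
`x = x * 5` → x = 20
`x = x * 1` → x = 20
So x = 20

Answer: 20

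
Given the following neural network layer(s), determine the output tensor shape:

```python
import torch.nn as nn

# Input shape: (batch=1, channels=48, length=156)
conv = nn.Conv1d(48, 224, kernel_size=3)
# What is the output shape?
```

Input: (1, 48, 156) -> Output: (1, 224, 154)

Answer: (1, 224, 154)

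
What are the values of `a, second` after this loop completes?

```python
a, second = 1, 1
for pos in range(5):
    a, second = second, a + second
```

Fibonacci: after 5 iterations
`a, second` takes the values: (1, 1) → (1, 2) → (2, 3) → (3, 5) → (5, 8) → (8, 13)

Answer: 8, 13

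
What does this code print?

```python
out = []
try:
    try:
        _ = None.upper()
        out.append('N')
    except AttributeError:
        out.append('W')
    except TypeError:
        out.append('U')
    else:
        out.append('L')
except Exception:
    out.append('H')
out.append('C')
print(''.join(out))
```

Execution trace: 'W' (inner except AttributeError) → 'C' (after the try/except). Output: WC

Answer: WC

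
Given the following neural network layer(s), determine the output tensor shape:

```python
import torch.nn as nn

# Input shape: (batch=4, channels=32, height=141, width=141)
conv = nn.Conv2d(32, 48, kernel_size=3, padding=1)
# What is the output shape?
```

Input: (4, 32, 141, 141) -> Output: (4, 48, 141, 141)

Answer: (4, 48, 141, 141)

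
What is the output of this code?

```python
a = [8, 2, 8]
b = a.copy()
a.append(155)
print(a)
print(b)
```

Key concept: list.copy() creates independent copy.
Step by step:
`a = [8, 2, 8]` → a = [8, 2, 8]
`b = a.copy()` → b = [8, 2, 8]
`a.append(155)` → a = [8, 2, 8, 155]
`print(a)` → prints [8, 2, 8, 155]
`print(b)` → prints [8, 2, 8]

Answer:
[8, 2, 8, 155]
[8, 2, 8]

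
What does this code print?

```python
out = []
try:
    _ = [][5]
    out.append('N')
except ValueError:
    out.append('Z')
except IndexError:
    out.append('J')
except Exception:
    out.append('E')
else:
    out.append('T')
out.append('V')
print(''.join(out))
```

Execution trace: 'J' (except IndexError) → 'V' (after the try/except). Output: JV

Answer: JV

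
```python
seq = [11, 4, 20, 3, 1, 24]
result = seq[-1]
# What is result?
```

Trace:
`seq = [11, 4, 20, 3, 1, 24]` → seq = [11, 4, 20, 3, 1, 24]
`result = seq[-1]` → result = 24
So result = 24

Answer: 24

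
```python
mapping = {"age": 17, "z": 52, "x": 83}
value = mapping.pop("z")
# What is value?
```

Trace:
`mapping = {"age": 17, "z": 52, "x": 83}` → mapping = {'age': 17, 'z': 52, 'x': 83}
`value = mapping.pop("z")` → mapping = {'age': 17, 'x': 83}; value = 52
So value = 52

Answer: 52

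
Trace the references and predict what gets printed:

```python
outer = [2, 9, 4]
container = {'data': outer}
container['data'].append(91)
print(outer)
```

Key concept: dict holds reference to list.
Step by step:
`outer = [2, 9, 4]` → outer = [2, 9, 4]
`container = {'data': outer}` → container = {'data': [2, 9, 4]}
`container['data'].append(91)` → outer = [2, 9, 4, 91]; container = {'data': [2, 9, 4, 91]}
`print(outer)` → prints [2, 9, 4, 91]

Answer: [2, 9, 4, 91]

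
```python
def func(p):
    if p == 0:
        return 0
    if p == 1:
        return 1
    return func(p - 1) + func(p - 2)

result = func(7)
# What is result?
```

Build up from base cases: func(0)=0, func(1)=1, func(2)=1, func(3)=2, func(4)=3, func(5)=5, func(6)=8, ..., func(7)=13

Answer: 13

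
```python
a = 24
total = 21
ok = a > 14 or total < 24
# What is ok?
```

Trace:
`a = 24` → a = 24
`total = 21` → total = 21
`ok = a > 14 or total < 24` → ok = True
So ok = True

Answer: True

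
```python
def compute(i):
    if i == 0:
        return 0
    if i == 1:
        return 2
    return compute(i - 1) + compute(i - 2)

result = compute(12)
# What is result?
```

Build up from base cases: compute(0)=0, compute(1)=2, compute(2)=2, compute(3)=4, compute(4)=6, compute(5)=10, compute(6)=16, ..., compute(12)=288

Answer: 288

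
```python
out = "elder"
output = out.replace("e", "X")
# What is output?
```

Trace:
`out = "elder"` → out = 'elder'
`output = out.replace("e", "X")` → output = 'XldXr'
So output = 'XldXr'

Answer: 'XldXr'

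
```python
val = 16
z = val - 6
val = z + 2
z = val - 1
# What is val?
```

Trace:
`val = 16` → val = 16
`z = val - 6` → z = 10
`val = z + 2` → val = 12
`z = val - 1` → z = 11
So val = 12

Answer: 12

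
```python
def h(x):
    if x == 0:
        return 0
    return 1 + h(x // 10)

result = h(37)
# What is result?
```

Count of digits of 37: 2

Answer: 2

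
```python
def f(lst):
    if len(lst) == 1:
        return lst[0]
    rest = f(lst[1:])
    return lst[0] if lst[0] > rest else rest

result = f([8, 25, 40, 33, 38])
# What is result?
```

Recursive max over [8, 25, 40, 33, 38] = 40

Answer: 40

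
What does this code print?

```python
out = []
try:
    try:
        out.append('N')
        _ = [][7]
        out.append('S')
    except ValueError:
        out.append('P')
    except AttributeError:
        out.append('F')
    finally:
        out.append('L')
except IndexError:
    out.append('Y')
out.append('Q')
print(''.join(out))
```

Execution trace: 'N' (try body) → 'L' (finally) → 'Y' (outer except IndexError) → 'Q' (after the try/except). Output: NLYQ

Answer: NLYQ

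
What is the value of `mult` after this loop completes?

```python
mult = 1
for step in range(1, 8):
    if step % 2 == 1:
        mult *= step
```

Product of odd numbers 1 to 7
`mult` takes the values: 1 → 3 → 15 → 105

Answer: 105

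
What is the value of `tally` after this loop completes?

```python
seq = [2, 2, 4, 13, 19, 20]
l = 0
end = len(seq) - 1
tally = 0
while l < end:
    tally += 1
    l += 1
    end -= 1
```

Iterations until pointers meet (list length 6)
`tally` takes the values: 0 → 1 → 2 → 3

Answer: 3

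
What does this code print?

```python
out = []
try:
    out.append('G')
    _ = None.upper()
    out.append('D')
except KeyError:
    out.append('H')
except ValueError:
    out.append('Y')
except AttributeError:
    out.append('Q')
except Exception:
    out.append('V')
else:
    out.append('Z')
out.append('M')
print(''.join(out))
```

Execution trace: 'G' (try body) → 'Q' (except AttributeError) → 'M' (after the try/except). Output: GQM

Answer: GQM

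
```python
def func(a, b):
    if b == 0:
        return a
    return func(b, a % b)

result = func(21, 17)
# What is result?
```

func(21, 17) -> func(17, 4) -> func(4, 1) -> func(1, 0) -> 1

Answer: 1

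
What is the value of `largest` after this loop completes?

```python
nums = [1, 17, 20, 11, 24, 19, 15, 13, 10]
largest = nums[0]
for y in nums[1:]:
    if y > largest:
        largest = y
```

Maximum of [1, 17, 20, 11, 24, 19, 15, 13, 10]
`largest` takes the values: 1 → 17 → 20 → 24

Answer: 24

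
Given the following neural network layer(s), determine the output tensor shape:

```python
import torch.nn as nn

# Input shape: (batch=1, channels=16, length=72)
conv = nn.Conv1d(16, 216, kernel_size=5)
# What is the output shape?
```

Input: (1, 16, 72) -> Output: (1, 216, 68)

Answer: (1, 216, 68)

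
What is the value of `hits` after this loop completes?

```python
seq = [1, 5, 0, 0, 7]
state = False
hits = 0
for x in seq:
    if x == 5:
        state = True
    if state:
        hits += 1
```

Count elements after first 5 in [1, 5, 0, 0, 7]
`hits` takes the values: 0 → 1 → 2 → 3 → 4

Answer: 4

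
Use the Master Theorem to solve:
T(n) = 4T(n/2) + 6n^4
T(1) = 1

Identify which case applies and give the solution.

a=4, b=2, f(n)=6n^4. log_2(4) = 2. Since c=4 > 2 and the regularity condition holds (4(n/2)^4 = (4/2^4)n^4 with 4/2^4 < 1), Case 3 applies: T(n) = Θ(f(n)) = O(n^4).

Answer: O(n^4) - Case 3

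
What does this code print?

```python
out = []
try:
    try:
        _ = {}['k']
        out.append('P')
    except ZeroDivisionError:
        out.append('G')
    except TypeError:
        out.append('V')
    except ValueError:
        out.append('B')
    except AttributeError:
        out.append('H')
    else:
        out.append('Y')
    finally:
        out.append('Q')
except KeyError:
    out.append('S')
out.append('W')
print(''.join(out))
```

Execution trace: 'Q' (finally) → 'S' (outer except KeyError) → 'W' (after the try/except). Output: QSW

Answer: QSW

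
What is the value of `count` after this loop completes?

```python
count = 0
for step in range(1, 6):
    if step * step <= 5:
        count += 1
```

Count numbers where step² ≤ 5
`count` takes the values: 0 → 1 → 2

Answer: 2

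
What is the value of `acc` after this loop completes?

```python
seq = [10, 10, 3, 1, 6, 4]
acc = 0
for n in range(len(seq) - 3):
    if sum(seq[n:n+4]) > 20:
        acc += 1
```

Count windows with sum > 20
`acc` takes the values: 0 → 1

Answer: 1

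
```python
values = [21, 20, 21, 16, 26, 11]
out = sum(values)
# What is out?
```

Trace:
`values = [21, 20, 21, 16, 26, 11]` → values = [21, 20, 21, 16, 26, 11]
`out = sum(values)` → out = 115
So out = 115

Answer: 115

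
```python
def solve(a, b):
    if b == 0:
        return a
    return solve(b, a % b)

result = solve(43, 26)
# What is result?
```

solve(43, 26) -> solve(26, 17) -> solve(17, 9) -> solve(9, 8) -> solve(8, 1) -> solve(1, 0) -> 1

Answer: 1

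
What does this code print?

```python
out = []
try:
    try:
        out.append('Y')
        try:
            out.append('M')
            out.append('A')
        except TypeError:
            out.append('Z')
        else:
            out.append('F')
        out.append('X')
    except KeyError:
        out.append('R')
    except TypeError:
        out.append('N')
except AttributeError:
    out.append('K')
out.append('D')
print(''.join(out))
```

Execution trace: 'Y' (try body) → 'M' (inner try body) → 'A' (inner try body, no exception) → 'F' (inner else) → 'X' (try body, no exception) → 'D' (after the try/except). Output: YMAFXD

Answer: YMAFXD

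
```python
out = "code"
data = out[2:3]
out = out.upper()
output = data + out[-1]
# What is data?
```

Trace:
`out = "code"` → out = 'code'
`data = out[2:3]` → data = 'd'
`out = out.upper()` → out = 'CODE'
`output = data + out[-1]` → output = 'dE'
So data = 'd'

Answer: 'd'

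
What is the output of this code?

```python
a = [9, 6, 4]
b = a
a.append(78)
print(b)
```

Key concept: basic list aliasing.
Step by step:
`a = [9, 6, 4]` → a = [9, 6, 4]
`b = a` → b = [9, 6, 4] (same object as a)
`a.append(78)` → a = [9, 6, 4, 78] (same object as b); b = [9, 6, 4, 78] (same object as a)
`print(b)` → prints [9, 6, 4, 78]

Answer: [9, 6, 4, 78]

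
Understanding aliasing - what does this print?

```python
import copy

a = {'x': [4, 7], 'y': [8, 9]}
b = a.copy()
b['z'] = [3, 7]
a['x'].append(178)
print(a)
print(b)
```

Key concept: shallow copy of dict with mutable values.
Step by step:
`a = {'x': [4, 7], 'y': [8, 9]}` → a = {'x': [4, 7], 'y': [8, 9]}
`b = a.copy()` → b = {'x': [4, 7], 'y': [8, 9]}
`b['z'] = [3, 7]` → b = {'x': [4, 7], 'y': [8, 9], 'z': [3, 7]}
`a['x'].append(178)` → a = {'x': [4, 7, 178], 'y': [8, 9]}; b = {'x': [4, 7, 178], 'y': [8, 9], 'z': [3, 7]}
`print(a)` → prints {'x': [4, 7, 178], 'y': [8, 9]}
`print(b)` → prints {'x': [4, 7, 178], 'y': [8, 9], 'z': [3, 7]}

Answer:
{'x': [4, 7, 178], 'y': [8, 9]}
{'x': [4, 7, 178], 'y': [8, 9], 'z': [3, 7]}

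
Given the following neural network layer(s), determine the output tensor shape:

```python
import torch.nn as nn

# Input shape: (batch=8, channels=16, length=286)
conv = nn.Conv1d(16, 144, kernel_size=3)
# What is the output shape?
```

Input: (8, 16, 286) -> Output: (8, 144, 284)

Answer: (8, 144, 284)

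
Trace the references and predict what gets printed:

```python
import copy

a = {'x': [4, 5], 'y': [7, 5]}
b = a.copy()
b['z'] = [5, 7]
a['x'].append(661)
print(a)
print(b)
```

Key concept: shallow copy of dict with mutable values.
Step by step:
`a = {'x': [4, 5], 'y': [7, 5]}` → a = {'x': [4, 5], 'y': [7, 5]}
`b = a.copy()` → b = {'x': [4, 5], 'y': [7, 5]}
`b['z'] = [5, 7]` → b = {'x': [4, 5], 'y': [7, 5], 'z': [5, 7]}
`a['x'].append(661)` → a = {'x': [4, 5, 661], 'y': [7, 5]}; b = {'x': [4, 5, 661], 'y': [7, 5], 'z': [5, 7]}
`print(a)` → prints {'x': [4, 5, 661], 'y': [7, 5]}
`print(b)` → prints {'x': [4, 5, 661], 'y': [7, 5], 'z': [5, 7]}

Answer:
{'x': [4, 5, 661], 'y': [7, 5]}
{'x': [4, 5, 661], 'y': [7, 5], 'z': [5, 7]}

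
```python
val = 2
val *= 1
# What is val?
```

Trace:
`val = 2` → val = 2
`val *= 1` → val = 2
So val = 2

Answer: 2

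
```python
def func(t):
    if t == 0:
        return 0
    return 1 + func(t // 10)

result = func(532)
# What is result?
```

Count of digits of 532: 3

Answer: 3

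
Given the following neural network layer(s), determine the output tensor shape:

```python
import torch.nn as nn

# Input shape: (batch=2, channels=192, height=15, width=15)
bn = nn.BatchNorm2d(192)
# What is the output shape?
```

Input: (2, 192, 15, 15) -> Output: (2, 192, 15, 15)

Answer: (2, 192, 15, 15)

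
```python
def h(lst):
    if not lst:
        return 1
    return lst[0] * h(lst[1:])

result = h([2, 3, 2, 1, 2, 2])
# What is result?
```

Product over [2, 3, 2, 1, 2, 2] = 2 * 3 * 2 * 1 * 2 * 2 = 48

Answer: 48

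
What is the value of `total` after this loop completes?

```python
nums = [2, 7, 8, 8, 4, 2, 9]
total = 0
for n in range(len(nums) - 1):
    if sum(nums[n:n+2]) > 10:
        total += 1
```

Count windows with sum > 10
`total` takes the values: 0 → 1 → 2 → 3 → 4

Answer: 4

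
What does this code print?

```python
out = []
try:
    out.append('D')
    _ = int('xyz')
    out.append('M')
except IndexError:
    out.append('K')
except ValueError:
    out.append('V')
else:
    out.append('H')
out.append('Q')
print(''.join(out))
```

Execution trace: 'D' (try body) → 'V' (except ValueError) → 'Q' (after the try/except). Output: DVQ

Answer: DVQ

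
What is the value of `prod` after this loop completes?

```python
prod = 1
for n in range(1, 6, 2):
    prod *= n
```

Product of 1, 3, 5, ... up to 5
`prod` takes the values: 1 → 3 → 15

Answer: 15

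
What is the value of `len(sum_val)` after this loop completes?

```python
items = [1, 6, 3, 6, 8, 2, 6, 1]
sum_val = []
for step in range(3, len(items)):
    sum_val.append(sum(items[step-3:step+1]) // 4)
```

Number of 4-element averages
`sum_val` takes the values: [] → [4] → [4, 5] → [4, 5, 4] → [4, 5, 4, 5] → [4, 5, 4, 5, 4]
So `len(sum_val)` = 5

Answer: 5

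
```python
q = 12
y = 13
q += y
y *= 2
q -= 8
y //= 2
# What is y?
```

Trace:
`q = 12` → q = 12
`y = 13` → y = 13
`q += y` → q = 25
`y *= 2` → y = 26
`q -= 8` → q = 17
`y //= 2` → y = 13
So y = 13

Answer: 13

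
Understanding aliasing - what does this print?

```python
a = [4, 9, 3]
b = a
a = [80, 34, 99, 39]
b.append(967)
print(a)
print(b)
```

Key concept: rebinding vs mutation: a is rebound to a new list, b still points at the original.
Step by step:
`a = [4, 9, 3]` → a = [4, 9, 3]
`b = a` → b = [4, 9, 3] (same object as a)
`a = [80, 34, 99, 39]` → a = [80, 34, 99, 39]
`b.append(967)` → b = [4, 9, 3, 967]
`print(a)` → prints [80, 34, 99, 39]
`print(b)` → prints [4, 9, 3, 967]

Answer:
[80, 34, 99, 39]
[4, 9, 3, 967]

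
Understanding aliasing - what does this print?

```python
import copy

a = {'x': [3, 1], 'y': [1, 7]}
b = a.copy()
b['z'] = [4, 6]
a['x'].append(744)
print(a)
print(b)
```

Key concept: shallow copy of dict with mutable values.
Step by step:
`a = {'x': [3, 1], 'y': [1, 7]}` → a = {'x': [3, 1], 'y': [1, 7]}
`b = a.copy()` → b = {'x': [3, 1], 'y': [1, 7]}
`b['z'] = [4, 6]` → b = {'x': [3, 1], 'y': [1, 7], 'z': [4, 6]}
`a['x'].append(744)` → a = {'x': [3, 1, 744], 'y': [1, 7]}; b = {'x': [3, 1, 744], 'y': [1, 7], 'z': [4, 6]}
`print(a)` → prints {'x': [3, 1, 744], 'y': [1, 7]}
`print(b)` → prints {'x': [3, 1, 744], 'y': [1, 7], 'z': [4, 6]}

Answer:
{'x': [3, 1, 744], 'y': [1, 7]}
{'x': [3, 1, 744], 'y': [1, 7], 'z': [4, 6]}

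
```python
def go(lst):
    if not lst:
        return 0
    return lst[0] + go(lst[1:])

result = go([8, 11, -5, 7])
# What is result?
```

8 + 11 + (-5) + 7 + 0 = 21

Answer: 21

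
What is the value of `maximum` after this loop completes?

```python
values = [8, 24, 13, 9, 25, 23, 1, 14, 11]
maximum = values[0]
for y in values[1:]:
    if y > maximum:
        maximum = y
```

Maximum of [8, 24, 13, 9, 25, 23, 1, 14, 11]
`maximum` takes the values: 8 → 24 → 25

Answer: 25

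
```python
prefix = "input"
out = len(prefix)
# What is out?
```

Trace:
`prefix = "input"` → prefix = 'input'
`out = len(prefix)` → out = 5
So out = 5

Answer: 5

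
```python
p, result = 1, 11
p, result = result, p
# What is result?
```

Trace:
`p, result = 1, 11` → p = 1; result = 11
`p, result = result, p` → p = 11; result = 1
So result = 1

Answer: 1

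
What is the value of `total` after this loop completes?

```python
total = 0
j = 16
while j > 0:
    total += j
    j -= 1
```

Sum 16 down to 1
`total` takes the values: 0 → 16 → 31 → 45 → 58 → 70 → 81 → 91 → 100 → 108 → 115 → 121 → 126 → 130 → 133 → 135 → 136

Answer: 136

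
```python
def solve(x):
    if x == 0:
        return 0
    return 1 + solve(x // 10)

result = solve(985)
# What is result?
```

Count of digits of 985: 3

Answer: 3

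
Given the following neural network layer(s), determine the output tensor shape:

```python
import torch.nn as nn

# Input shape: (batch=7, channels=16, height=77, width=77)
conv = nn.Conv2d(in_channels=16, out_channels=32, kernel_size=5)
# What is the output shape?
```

Input: (7, 16, 77, 77) -> Output: (7, 32, 73, 73)

Answer: (7, 32, 73, 73)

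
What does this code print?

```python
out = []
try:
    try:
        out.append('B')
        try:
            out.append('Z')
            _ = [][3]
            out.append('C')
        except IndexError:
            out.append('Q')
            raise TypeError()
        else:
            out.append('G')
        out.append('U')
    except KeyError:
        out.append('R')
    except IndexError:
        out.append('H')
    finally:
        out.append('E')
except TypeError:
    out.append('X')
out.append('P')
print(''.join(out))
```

Execution trace: 'B' (try body) → 'Z' (inner try body) → 'Q' (inner except IndexError) → 'E' (finally) → 'X' (outer except TypeError) → 'P' (after the try/except). Output: BZQEXP

Answer: BZQEXP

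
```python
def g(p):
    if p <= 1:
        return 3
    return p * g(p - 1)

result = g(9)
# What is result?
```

g(9) = 9 * 8 * 7 * 6 * 5 * 4 * 3 * 2 * 3 = 1088640

Answer: 1088640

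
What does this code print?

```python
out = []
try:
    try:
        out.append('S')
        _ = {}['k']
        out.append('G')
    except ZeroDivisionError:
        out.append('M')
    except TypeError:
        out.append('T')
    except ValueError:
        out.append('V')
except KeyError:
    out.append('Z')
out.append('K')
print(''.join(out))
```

Execution trace: 'S' (try body) → 'Z' (outer except KeyError) → 'K' (after the try/except). Output: SZK

Answer: SZK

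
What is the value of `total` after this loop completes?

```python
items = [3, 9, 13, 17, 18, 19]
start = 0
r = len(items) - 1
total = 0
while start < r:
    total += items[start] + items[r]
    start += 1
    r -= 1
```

Sum of pairs from ends
`total` takes the values: 0 → 22 → 49 → 79

Answer: 79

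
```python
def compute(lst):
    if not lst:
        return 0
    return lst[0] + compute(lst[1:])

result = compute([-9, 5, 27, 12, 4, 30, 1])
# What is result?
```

(-9) + 5 + 27 + 12 + 4 + 30 + 1 + 0 = 70

Answer: 70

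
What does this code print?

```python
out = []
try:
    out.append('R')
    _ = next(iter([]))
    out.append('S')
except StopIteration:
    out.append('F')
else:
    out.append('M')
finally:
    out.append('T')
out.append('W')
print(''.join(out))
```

Execution trace: 'R' (try body) → 'F' (except StopIteration) → 'T' (finally) → 'W' (after the try/except). Output: RFTW

Answer: RFTW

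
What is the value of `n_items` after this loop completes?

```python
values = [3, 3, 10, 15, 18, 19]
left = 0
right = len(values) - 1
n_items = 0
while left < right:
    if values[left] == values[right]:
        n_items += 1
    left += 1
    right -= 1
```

Count matching pairs from ends
`n_items` takes the values: 0

Answer: 0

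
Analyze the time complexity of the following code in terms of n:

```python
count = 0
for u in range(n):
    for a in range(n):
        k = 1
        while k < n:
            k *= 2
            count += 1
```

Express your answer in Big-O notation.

Each loop level contributes: n × n × log n. Multiplying the contributions gives O(n^2 log n).

Answer: O(n^2 log n)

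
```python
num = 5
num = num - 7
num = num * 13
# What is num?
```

Trace:
`num = 5` → num = 5
`num = num - 7` → num = -2
`num = num * 13` → num = -26
So num = -26

Answer: -26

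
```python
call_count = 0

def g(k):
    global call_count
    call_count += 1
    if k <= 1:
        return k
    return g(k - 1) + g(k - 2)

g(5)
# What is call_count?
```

Calls(k) = 1 + Calls(k-1) + Calls(k-2); Calls(0)=Calls(1)=1. For k=5 this gives 15.

Answer: 15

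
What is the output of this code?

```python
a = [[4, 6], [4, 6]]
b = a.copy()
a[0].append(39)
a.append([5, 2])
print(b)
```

Key concept: shallow copy with nested lists.
Step by step:
`a = [[4, 6], [4, 6]]` → a = [[4, 6], [4, 6]]
`b = a.copy()` → b = [[4, 6], [4, 6]]
`a[0].append(39)` → a = [[4, 6, 39], [4, 6]]; b = [[4, 6, 39], [4, 6]]
`a.append([5, 2])` → a = [[4, 6, 39], [4, 6], [5, 2]]
`print(b)` → prints [[4, 6, 39], [4, 6]]

Answer: [[4, 6, 39], [4, 6]]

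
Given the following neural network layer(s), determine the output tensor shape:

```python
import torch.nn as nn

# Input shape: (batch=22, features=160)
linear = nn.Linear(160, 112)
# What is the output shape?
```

Input: (22, 160) -> Output: (22, 112)

Answer: (22, 112)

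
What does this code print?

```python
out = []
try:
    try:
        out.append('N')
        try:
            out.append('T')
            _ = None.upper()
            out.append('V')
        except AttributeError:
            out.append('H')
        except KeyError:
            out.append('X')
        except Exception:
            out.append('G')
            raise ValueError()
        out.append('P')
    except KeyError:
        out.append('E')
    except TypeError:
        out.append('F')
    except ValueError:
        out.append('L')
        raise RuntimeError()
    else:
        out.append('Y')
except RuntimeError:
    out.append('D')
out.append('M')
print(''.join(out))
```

Execution trace: 'N' (try body) → 'T' (inner try body) → 'H' (inner except AttributeError) → 'P' (try body, no exception) → 'Y' (else) → 'M' (after the try/except). Output: NTHPYM

Answer: NTHPYM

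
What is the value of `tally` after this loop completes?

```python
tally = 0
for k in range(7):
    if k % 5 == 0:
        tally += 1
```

Count numbers divisible by 5 in range(7)
`tally` takes the values: 0 → 1 → 2

Answer: 2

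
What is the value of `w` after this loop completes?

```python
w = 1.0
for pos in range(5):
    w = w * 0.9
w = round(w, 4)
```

Exponential decay: 1.0 * 0.9^5
`w` takes the values: 1.0 → 0.9 → 0.81 → 0.729 → 0.6561 → 0.59049 → 0.5905

Answer: 0.5905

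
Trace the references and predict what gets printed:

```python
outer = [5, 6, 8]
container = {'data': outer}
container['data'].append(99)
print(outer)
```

Key concept: dict holds reference to list.
Step by step:
`outer = [5, 6, 8]` → outer = [5, 6, 8]
`container = {'data': outer}` → container = {'data': [5, 6, 8]}
`container['data'].append(99)` → outer = [5, 6, 8, 99]; container = {'data': [5, 6, 8, 99]}
`print(outer)` → prints [5, 6, 8, 99]

Answer: [5, 6, 8, 99]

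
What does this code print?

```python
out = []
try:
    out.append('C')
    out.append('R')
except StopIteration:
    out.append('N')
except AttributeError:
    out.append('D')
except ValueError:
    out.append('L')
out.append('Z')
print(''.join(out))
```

Execution trace: 'C' (try body) → 'R' (try body, no exception) → 'Z' (after the try/except). Output: CRZ

Answer: CRZ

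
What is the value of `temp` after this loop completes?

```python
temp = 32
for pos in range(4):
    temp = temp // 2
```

Halve 4 times: 32 // 2^4 = 2
`temp` takes the values: 32 → 16 → 8 → 4 → 2

Answer: 2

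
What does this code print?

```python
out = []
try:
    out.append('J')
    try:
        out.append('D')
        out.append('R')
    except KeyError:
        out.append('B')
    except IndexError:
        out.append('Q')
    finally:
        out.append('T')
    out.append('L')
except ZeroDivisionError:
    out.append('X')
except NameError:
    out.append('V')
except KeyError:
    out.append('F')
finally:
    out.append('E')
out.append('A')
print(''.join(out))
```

Execution trace: 'J' (try body) → 'D' (inner try body) → 'R' (inner try body, no exception) → 'T' (inner finally) → 'L' (try body, no exception) → 'E' (finally) → 'A' (after the try/except). Output: JDRTLEA

Answer: JDRTLEA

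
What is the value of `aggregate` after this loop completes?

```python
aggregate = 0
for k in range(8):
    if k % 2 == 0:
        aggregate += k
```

Sum of even numbers 0 to 7
`aggregate` takes the values: 0 → 2 → 6 → 12

Answer: 12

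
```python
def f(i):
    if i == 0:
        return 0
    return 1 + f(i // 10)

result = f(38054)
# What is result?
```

Count of digits of 38054: 5

Answer: 5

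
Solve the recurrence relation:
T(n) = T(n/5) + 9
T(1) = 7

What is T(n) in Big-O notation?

Each step divides n by 5 and adds 9. After log_5(n) steps we reach T(1)=7. So T(n) = 9·log_5(n) + 7 = O(log n).

Answer: O(log n)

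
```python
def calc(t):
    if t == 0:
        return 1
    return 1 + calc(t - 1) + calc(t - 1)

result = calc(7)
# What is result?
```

calc(t) = 1 + 2·calc(t-1), calc(0)=1. Closed form: (1+1)·2^7 - 1 = 255.

Answer: 255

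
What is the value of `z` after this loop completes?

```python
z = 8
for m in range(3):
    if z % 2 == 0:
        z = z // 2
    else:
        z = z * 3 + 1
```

Collatz-style transformation from 8
`z` takes the values: 8 → 4 → 2 → 1

Answer: 1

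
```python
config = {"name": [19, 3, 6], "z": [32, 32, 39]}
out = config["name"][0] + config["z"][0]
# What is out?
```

Trace:
`config = {"name": [19, 3, 6], "z": [32, 32, 39]}` → config = {'name': [19, 3, 6], 'z': [32, 32, 39]}
`out = config["name"][0] + config["z"][0]` → out = 51
So out = 51

Answer: 51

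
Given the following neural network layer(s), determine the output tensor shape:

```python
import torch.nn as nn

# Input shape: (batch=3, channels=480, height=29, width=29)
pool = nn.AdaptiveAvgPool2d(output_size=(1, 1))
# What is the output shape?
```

Input: (3, 480, 29, 29) -> Output: (3, 480, 1, 1)

Answer: (3, 480, 1, 1)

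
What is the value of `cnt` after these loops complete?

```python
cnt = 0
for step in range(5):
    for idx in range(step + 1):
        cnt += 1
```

Triangle: 1 + 2 + ... + 5
`cnt` takes the values: 0 → 1 → 2 → 3 → 4 → 5 → 6 → 7 → 8 → 9 → 10 → 11 → 12 → 13 → 14 → 15

Answer: 15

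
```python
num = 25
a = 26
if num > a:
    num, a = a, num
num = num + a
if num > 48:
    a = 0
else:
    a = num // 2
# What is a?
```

Trace:
`num = 25` → num = 25
`a = 26` → a = 26
`if num > a: ...` → num > a is False → no variable changes
`num = num + a` → num = 51
`if num > 48: ...` → num > 48 is True → a = 0
So a = 0

Answer: 0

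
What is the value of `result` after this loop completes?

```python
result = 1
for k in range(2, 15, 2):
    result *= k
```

Product of even numbers 2 to 14
`result` takes the values: 1 → 2 → 8 → 48 → 384 → 3840 → 46080 → 645120

Answer: 645120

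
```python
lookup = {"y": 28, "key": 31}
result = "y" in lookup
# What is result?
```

Trace:
`lookup = {"y": 28, "key": 31}` → lookup = {'y': 28, 'key': 31}
`result = "y" in lookup` → result = True
So result = True

Answer: True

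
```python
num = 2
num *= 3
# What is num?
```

Trace:
`num = 2` → num = 2
`num *= 3` → num = 6
So num = 6

Answer: 6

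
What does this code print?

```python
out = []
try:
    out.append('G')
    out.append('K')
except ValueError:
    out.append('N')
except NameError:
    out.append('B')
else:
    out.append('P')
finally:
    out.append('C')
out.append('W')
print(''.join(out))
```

Execution trace: 'G' (try body) → 'K' (try body, no exception) → 'P' (else) → 'C' (finally) → 'W' (after the try/except). Output: GKPCW

Answer: GKPCW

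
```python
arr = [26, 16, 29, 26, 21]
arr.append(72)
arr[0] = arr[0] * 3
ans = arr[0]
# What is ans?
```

Trace:
`arr = [26, 16, 29, 26, 21]` → arr = [26, 16, 29, 26, 21]
`arr.append(72)` → arr = [26, 16, 29, 26, 21, 72]
`arr[0] = arr[0] * 3` → arr = [78, 16, 29, 26, 21, 72]
`ans = arr[0]` → ans = 78
So ans = 78

Answer: 78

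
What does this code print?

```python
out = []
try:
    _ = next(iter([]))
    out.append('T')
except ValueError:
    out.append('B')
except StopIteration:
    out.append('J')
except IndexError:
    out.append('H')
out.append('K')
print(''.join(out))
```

Execution trace: 'J' (except StopIteration) → 'K' (after the try/except). Output: JK

Answer: JK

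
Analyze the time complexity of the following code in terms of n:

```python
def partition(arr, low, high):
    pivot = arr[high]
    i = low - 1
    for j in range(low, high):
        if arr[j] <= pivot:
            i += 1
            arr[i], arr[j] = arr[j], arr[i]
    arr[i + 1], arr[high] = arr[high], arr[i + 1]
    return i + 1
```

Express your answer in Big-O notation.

This is Lomuto partition (single pass over [low, high), where n = high - low). Time complexity: O(n).

Answer: O(n)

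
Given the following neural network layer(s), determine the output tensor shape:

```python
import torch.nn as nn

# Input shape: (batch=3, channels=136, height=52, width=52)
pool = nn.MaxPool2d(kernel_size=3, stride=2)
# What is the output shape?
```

Input: (3, 136, 52, 52) -> Output: (3, 136, 25, 25)

Answer: (3, 136, 25, 25)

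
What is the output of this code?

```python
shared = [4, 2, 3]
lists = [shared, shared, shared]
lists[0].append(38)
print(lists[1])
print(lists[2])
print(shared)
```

Key concept: list of same reference.
Step by step:
`shared = [4, 2, 3]` → shared = [4, 2, 3]
`lists = [shared, shared, shared]` → lists = [[4, 2, 3], [4, 2, 3], [4, 2, 3]]
`lists[0].append(38)` → shared = [4, 2, 3, 38]; lists = [[4, 2, 3, 38], [4, 2, 3, 38], [4, 2, 3, 38]]
`print(lists[1])` → prints [4, 2, 3, 38]
`print(lists[2])` → prints [4, 2, 3, 38]
`print(shared)` → prints [4, 2, 3, 38]

Answer:
[4, 2, 3, 38]
[4, 2, 3, 38]
[4, 2, 3, 38]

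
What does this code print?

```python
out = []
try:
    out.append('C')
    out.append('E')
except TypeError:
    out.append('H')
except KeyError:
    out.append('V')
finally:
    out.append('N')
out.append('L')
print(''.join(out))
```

Execution trace: 'C' (try body) → 'E' (try body, no exception) → 'N' (finally) → 'L' (after the try/except). Output: CENL

Answer: CENL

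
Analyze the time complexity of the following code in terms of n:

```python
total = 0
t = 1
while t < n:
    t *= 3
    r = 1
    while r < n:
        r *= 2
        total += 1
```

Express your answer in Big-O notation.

Each loop level contributes: log n × log n. Multiplying the contributions gives O(log² n).

Answer: O(log² n)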